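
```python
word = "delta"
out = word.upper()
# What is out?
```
Trace:
  word='delta'
  word='delta', out='DELTA'

Final answer: 'DELTA'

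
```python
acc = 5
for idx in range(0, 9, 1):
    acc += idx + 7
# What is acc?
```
Trace:
  acc=5
  acc=12, idx=0
  acc=20, idx=1
  acc=29, idx=2
  acc=39, idx=3
  acc=50, idx=4
  acc=62, idx=5
  acc=75, idx=6
  acc=89, idx=7
  acc=104, idx=8

Final answer: 104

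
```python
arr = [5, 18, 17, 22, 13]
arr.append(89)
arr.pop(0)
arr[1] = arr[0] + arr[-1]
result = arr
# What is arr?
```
Trace:
  arr=[5, 18, 17, 22, 13]
  arr=[5, 18, 17, 22, 13, 89]
  arr=[18, 17, 22, 13, 89]
  arr=[18, 107, 22, 13, 89]
  arr=[18, 107, 22, 13, 89], result=[18, 107, 22, 13, 89]

Final answer: [18, 107, 22, 13, 89]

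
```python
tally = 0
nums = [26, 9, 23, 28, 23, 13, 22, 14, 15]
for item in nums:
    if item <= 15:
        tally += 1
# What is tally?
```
Trace:
  tally=0
  tally=0, item=26
  tally=1, item=9
  tally=1, item=23
  tally=1, item=28
  tally=1, item=23
  tally=2, item=13
  tally=2, item=22
  tally=3, item=14
  tally=4, item=15

Final answer: 4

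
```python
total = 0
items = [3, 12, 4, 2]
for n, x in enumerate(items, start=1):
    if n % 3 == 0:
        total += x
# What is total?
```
Trace:
  total=0
  total=0, n=1, x=3
  total=0, n=2, x=12
  total=4, n=3, x=4
  total=4, n=4, x=2

Final answer: 4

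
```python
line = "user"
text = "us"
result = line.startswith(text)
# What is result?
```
Trace:
  line='user'
  line='user', text='us'
  line='user', text='us', result=True

Final answer: True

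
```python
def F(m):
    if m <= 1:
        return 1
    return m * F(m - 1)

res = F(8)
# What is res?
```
Call trace:
F(m=8)
  F(m=7)
    F(m=6)
      F(m=5)
        F(m=4)
          F(m=3)
            F(m=2)
              F(m=1)
              -> return 1
            -> return 2
          -> return 6
        -> return 24
      -> return 120
    -> return 720
  -> return 5040
-> return 40320

Final answer: 40320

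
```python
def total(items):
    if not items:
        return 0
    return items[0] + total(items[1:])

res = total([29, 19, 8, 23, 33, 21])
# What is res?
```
Call trace:
total(items=[29, 19, 8, 23, 33, 21])
  total(items=[19, 8, 23, 33, 21])
    total(items=[8, 23, 33, 21])
      total(items=[23, 33, 21])
        total(items=[33, 21])
          total(items=[21])
            total(items=[])
            -> return 0
          -> return 21
        -> return 54
      -> return 77
    -> return 85
  -> return 104
-> return 133

Final answer: 133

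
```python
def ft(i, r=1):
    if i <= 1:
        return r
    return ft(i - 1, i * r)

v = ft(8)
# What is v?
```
Call trace:
ft(i=8, r=1)
  ft(i=7, r=8)
    ft(i=6, r=56)
      ft(i=5, r=336)
        ft(i=4, r=1680)
          ft(i=3, r=6720)
            ft(i=2, r=20160)
              ft(i=1, r=40320)
              -> return 40320
            -> return 40320
          -> return 40320
        -> return 40320
      -> return 40320
    -> return 40320
  -> return 40320
-> return 40320

Final answer: 40320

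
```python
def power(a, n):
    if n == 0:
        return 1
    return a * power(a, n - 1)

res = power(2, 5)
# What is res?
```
Call trace:
power(a=2, n=5)
  power(a=2, n=4)
    power(a=2, n=3)
      power(a=2, n=2)
        power(a=2, n=1)
          power(a=2, n=0)
          -> return 1
        -> return 2
      -> return 4
    -> return 8
  -> return 16
-> return 32

Final answer: 32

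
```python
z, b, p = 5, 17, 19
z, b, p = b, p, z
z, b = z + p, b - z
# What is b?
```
Trace:
  z=5, b=17, p=19
  z=17, b=19, p=5
  z=22, b=2, p=5

Final answer: 2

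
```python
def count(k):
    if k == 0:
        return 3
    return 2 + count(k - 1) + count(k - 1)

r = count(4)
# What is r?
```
Call trace (a repeated sub-call is expanded the first time; later identical calls just restate its return value):
count(k=4)
  count(k=3)
    count(k=2)
      count(k=1)
        count(k=0)
        -> return 3
        count(k=0)
        -> return 3
      -> return 8
      count(k=1) -> return 8  (same call as traced above)
    -> return 18
    count(k=2) -> return 18  (same call as traced above)
  -> return 38
  count(k=3) -> return 38  (same call as traced above)
-> return 78

Final answer: 78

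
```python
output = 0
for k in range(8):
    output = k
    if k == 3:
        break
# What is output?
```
Trace:
  output=0
  output=0, k=0
  output=1, k=1
  output=2, k=2
  output=3, k=3

Final answer: 3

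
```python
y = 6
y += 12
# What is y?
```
Trace:
  y=6
  y=18

Final answer: 18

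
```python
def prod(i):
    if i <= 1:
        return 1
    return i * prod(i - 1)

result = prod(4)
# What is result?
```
Call trace:
prod(i=4)
  prod(i=3)
    prod(i=2)
      prod(i=1)
      -> return 1
    -> return 2
  -> return 6
-> return 24

Final answer: 24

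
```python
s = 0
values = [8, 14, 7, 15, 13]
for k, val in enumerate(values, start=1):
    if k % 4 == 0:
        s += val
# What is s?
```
Trace:
  s=0
  s=0, k=1, val=8
  s=0, k=2, val=14
  s=0, k=3, val=7
  s=15, k=4, val=15
  s=15, k=5, val=13

Final answer: 15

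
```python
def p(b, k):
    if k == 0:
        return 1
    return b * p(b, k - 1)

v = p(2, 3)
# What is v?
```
Call trace:
p(b=2, k=3)
  p(b=2, k=2)
    p(b=2, k=1)
      p(b=2, k=0)
      -> return 1
    -> return 2
  -> return 4
-> return 8

Final answer: 8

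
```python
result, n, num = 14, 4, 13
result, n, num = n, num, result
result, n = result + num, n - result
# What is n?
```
Trace:
  result=14, n=4, num=13
  result=4, n=13, num=14
  result=18, n=9, num=14

Final answer: 9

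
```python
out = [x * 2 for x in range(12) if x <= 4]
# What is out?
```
Trace:
  x=0
  x=1
  x=2
  x=3
  x=4
  x=5
  x=6
  x=7
  x=8
  x=9
  x=10
  x=11
  out=[0, 2, 4, 6, 8]

Final answer: [0, 2, 4, 6, 8]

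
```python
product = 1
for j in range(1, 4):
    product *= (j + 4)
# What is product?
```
Trace:
  product=1
  product=5, j=1
  product=30, j=2
  product=210, j=3

Final answer: 210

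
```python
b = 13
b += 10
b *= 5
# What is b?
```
Trace:
  b=13
  b=23
  b=115

Final answer: 115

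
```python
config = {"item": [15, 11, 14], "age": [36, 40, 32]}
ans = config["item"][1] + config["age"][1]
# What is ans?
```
Trace:
  config={'item': [15, 11, 14], 'age': [36, 40, 32]}
  config={'item': [15, 11, 14], 'age': [36, 40, 32]}, ans=51

Final answer: 51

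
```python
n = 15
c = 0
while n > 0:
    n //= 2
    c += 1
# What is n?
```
Trace:
  n=15
  n=15, c=0
  n=7, c=1
  n=3, c=2
  n=1, c=3
  n=0, c=4

Final answer: 0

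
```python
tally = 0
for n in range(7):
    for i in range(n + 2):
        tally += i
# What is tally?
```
Trace:
  tally=0
  tally=0, n=0, i=0
  tally=1, n=0, i=1
  tally=1, n=1, i=0
  tally=2, n=1, i=1
  tally=4, n=1, i=2
  tally=4, n=2, i=0
  tally=5, n=2, i=1
  tally=7, n=2, i=2
  tally=10, n=2, i=3
  tally=10, n=3, i=0
  tally=11, n=3, i=1
  tally=13, n=3, i=2
  tally=16, n=3, i=3
  tally=20, n=3, i=4
  tally=20, n=4, i=0
  tally=21, n=4, i=1
  tally=23, n=4, i=2
  tally=26, n=4, i=3
  tally=30, n=4, i=4
  tally=35, n=4, i=5
  tally=35, n=5, i=0
  tally=36, n=5, i=1
  tally=38, n=5, i=2
  tally=41, n=5, i=3
  tally=45, n=5, i=4
  tally=50, n=5, i=5
  tally=56, n=5, i=6
  tally=56, n=6, i=0
  tally=57, n=6, i=1
  tally=59, n=6, i=2
  tally=62, n=6, i=3
  tally=66, n=6, i=4
  tally=71, n=6, i=5
  tally=77, n=6, i=6
  tally=84, n=6, i=7

Final answer: 84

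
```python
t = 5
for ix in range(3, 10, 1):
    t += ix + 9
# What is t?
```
Trace:
  t=5
  t=17, ix=3
  t=30, ix=4
  t=44, ix=5
  t=59, ix=6
  t=75, ix=7
  t=92, ix=8
  t=110, ix=9

Final answer: 110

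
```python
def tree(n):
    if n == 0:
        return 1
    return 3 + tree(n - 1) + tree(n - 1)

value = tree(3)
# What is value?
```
Call trace (a repeated sub-call is expanded the first time; later identical calls just restate its return value):
tree(n=3)
  tree(n=2)
    tree(n=1)
      tree(n=0)
      -> return 1
      tree(n=0)
      -> return 1
    -> return 5
    tree(n=1) -> return 5  (same call as traced above)
  -> return 13
  tree(n=2) -> return 13  (same call as traced above)
-> return 29

Final answer: 29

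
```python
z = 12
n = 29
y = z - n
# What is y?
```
Trace:
  z=12
  z=12, n=29
  z=12, n=29, y=-17

Final answer: -17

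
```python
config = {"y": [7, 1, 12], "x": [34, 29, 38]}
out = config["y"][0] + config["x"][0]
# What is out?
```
Trace:
  config={'y': [7, 1, 12], 'x': [34, 29, 38]}
  config={'y': [7, 1, 12], 'x': [34, 29, 38]}, out=41

Final answer: 41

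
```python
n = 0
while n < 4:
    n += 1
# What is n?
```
Trace:
  n=0
  n=1
  n=2
  n=3
  n=4

Final answer: 4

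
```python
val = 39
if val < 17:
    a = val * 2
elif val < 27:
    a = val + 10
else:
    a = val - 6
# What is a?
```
Trace:
  val=39
  val=39, a=33

Final answer: 33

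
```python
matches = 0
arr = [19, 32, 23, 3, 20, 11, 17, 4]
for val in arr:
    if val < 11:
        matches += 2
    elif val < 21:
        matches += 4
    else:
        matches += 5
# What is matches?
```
Trace:
  matches=0
  matches=4, val=19
  matches=9, val=32
  matches=14, val=23
  matches=16, val=3
  matches=20, val=20
  matches=24, val=11
  matches=28, val=17
  matches=30, val=4

Final answer: 30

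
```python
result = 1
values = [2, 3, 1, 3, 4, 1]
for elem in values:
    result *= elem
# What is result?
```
Trace:
  result=1
  result=2, elem=2
  result=6, elem=3
  result=6, elem=1
  result=18, elem=3
  result=72, elem=4
  result=72, elem=1

Final answer: 72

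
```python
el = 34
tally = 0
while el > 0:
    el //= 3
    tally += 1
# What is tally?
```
Trace:
  el=34
  el=34, tally=0
  el=11, tally=1
  el=3, tally=2
  el=1, tally=3
  el=0, tally=4

Final answer: 4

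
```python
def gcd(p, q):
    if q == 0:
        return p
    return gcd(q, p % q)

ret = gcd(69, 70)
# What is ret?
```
Call trace:
gcd(p=69, q=70)
  gcd(p=70, q=69)
    gcd(p=69, q=1)
      gcd(p=1, q=0)
      -> return 1
    -> return 1
  -> return 1
-> return 1

Final answer: 1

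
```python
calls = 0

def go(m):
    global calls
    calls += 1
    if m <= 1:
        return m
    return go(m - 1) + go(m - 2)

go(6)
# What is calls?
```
Call trace (a repeated sub-call is expanded the first time; later identical calls just restate its return value):
go(m=6)
  go(m=5)
    go(m=4)
      go(m=3)
        go(m=2)
          go(m=1)
          -> return 1
          go(m=0)
          -> return 0
        -> return 1
        go(m=1)
        -> return 1
      -> return 2
      go(m=2) -> return 1  (same call as traced above)
    -> return 3
    go(m=3) -> return 2  (same call as traced above)
  -> return 5
  go(m=4) -> return 3  (same call as traced above)
-> return 8

calls is incremented once per call, so count the calls in each subtree. Let C(m) = number of calls made by go(m).
C(0) = C(1) = 1 (base case, no recursion); C(m) = 1 + C(m - 1) + C(m - 2) otherwise.
C(2) = 1 + C(1) + C(0) = 1 + 1 + 1 = 3
C(3) = 1 + C(2) + C(1) = 1 + 3 + 1 = 5
C(4) = 1 + C(3) + C(2) = 1 + 5 + 3 = 9
C(5) = 1 + C(4) + C(3) = 1 + 9 + 5 = 15
C(6) = 1 + C(5) + C(4) = 1 + 15 + 9 = 25
calls = C(6) = 25

Final answer: 25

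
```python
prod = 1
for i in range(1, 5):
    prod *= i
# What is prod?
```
Trace:
  prod=1
  prod=1, i=1
  prod=2, i=2
  prod=6, i=3
  prod=24, i=4

Final answer: 24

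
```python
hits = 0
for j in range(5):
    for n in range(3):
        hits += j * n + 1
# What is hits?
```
Trace:
  hits=0
  hits=1, j=0, n=0
  hits=2, j=0, n=1
  hits=3, j=0, n=2
  hits=4, j=1, n=0
  hits=6, j=1, n=1
  hits=9, j=1, n=2
  hits=10, j=2, n=0
  hits=13, j=2, n=1
  hits=18, j=2, n=2
  hits=19, j=3, n=0
  hits=23, j=3, n=1
  hits=30, j=3, n=2
  hits=31, j=4, n=0
  hits=36, j=4, n=1
  hits=45, j=4, n=2

Final answer: 45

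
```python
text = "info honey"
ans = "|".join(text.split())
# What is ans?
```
Trace:
  text='info honey'
  text='info honey', ans='info|honey'

Final answer: 'info|honey'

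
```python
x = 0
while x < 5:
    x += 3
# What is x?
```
Trace:
  x=0
  x=3
  x=6

Final answer: 6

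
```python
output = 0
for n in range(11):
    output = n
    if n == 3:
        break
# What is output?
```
Trace:
  output=0
  output=0, n=0
  output=1, n=1
  output=2, n=2
  output=3, n=3

Final answer: 3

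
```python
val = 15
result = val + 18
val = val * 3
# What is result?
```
Trace:
  val=15
  val=15, result=33
  val=45, result=33

Final answer: 33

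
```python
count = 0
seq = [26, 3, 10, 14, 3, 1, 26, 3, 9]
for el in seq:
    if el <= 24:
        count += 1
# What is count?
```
Trace:
  count=0
  count=0, el=26
  count=1, el=3
  count=2, el=10
  count=3, el=14
  count=4, el=3
  count=5, el=1
  count=5, el=26
  count=6, el=3
  count=7, el=9

Final answer: 7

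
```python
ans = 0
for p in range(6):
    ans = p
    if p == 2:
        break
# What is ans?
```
Trace:
  ans=0
  ans=0, p=0
  ans=1, p=1
  ans=2, p=2

Final answer: 2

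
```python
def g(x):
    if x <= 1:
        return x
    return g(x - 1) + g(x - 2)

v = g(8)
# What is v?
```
Call trace (a repeated sub-call is expanded the first time; later identical calls just restate its return value):
g(x=8)
  g(x=7)
    g(x=6)
      g(x=5)
        g(x=4)
          g(x=3)
            g(x=2)
              g(x=1)
              -> return 1
              g(x=0)
              -> return 0
            -> return 1
            g(x=1)
            -> return 1
          -> return 2
          g(x=2) -> return 1  (same call as traced above)
        -> return 3
        g(x=3) -> return 2  (same call as traced above)
      -> return 5
      g(x=4) -> return 3  (same call as traced above)
    -> return 8
    g(x=5) -> return 5  (same call as traced above)
  -> return 13
  g(x=6) -> return 8  (same call as traced above)
-> return 21

Final answer: 21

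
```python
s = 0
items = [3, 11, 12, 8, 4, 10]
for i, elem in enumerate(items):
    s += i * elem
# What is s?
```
Trace:
  s=0
  s=0, i=0, elem=3
  s=11, i=1, elem=11
  s=35, i=2, elem=12
  s=59, i=3, elem=8
  s=75, i=4, elem=4
  s=125, i=5, elem=10

Final answer: 125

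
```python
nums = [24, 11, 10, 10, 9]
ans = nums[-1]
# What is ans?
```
Trace:
  nums=[24, 11, 10, 10, 9]
  nums=[24, 11, 10, 10, 9], ans=9

Final answer: 9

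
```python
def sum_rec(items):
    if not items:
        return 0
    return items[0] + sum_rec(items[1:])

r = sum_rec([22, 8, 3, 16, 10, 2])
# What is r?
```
Call trace:
sum_rec(items=[22, 8, 3, 16, 10, 2])
  sum_rec(items=[8, 3, 16, 10, 2])
    sum_rec(items=[3, 16, 10, 2])
      sum_rec(items=[16, 10, 2])
        sum_rec(items=[10, 2])
          sum_rec(items=[2])
            sum_rec(items=[])
            -> return 0
          -> return 2
        -> return 12
      -> return 28
    -> return 31
  -> return 39
-> return 61

Final answer: 61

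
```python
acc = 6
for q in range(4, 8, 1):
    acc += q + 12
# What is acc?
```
Trace:
  acc=6
  acc=22, q=4
  acc=39, q=5
  acc=57, q=6
  acc=76, q=7

Final answer: 76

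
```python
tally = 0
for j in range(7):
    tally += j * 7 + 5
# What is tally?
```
Trace:
  tally=0
  tally=5, j=0
  tally=17, j=1
  tally=36, j=2
  tally=62, j=3
  tally=95, j=4
  tally=135, j=5
  tally=182, j=6

Final answer: 182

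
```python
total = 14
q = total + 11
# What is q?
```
Trace:
  total=14
  total=14, q=25

Final answer: 25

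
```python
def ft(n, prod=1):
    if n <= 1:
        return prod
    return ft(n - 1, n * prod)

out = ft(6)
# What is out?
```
Call trace:
ft(n=6, prod=1)
  ft(n=5, prod=6)
    ft(n=4, prod=30)
      ft(n=3, prod=120)
        ft(n=2, prod=360)
          ft(n=1, prod=720)
          -> return 720
        -> return 720
      -> return 720
    -> return 720
  -> return 720
-> return 720

Final answer: 720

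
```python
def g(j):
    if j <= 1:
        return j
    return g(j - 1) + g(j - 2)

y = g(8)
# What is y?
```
Call trace (a repeated sub-call is expanded the first time; later identical calls just restate its return value):
g(j=8)
  g(j=7)
    g(j=6)
      g(j=5)
        g(j=4)
          g(j=3)
            g(j=2)
              g(j=1)
              -> return 1
              g(j=0)
              -> return 0
            -> return 1
            g(j=1)
            -> return 1
          -> return 2
          g(j=2) -> return 1  (same call as traced above)
        -> return 3
        g(j=3) -> return 2  (same call as traced above)
      -> return 5
      g(j=4) -> return 3  (same call as traced above)
    -> return 8
    g(j=5) -> return 5  (same call as traced above)
  -> return 13
  g(j=6) -> return 8  (same call as traced above)
-> return 21

Final answer: 21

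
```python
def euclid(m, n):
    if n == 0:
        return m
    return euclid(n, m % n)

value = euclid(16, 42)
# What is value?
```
Call trace:
euclid(m=16, n=42)
  euclid(m=42, n=16)
    euclid(m=16, n=10)
      euclid(m=10, n=6)
        euclid(m=6, n=4)
          euclid(m=4, n=2)
            euclid(m=2, n=0)
            -> return 2
          -> return 2
        -> return 2
      -> return 2
    -> return 2
  -> return 2
-> return 2

Final answer: 2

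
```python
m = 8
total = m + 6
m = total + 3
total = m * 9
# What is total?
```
Trace:
  m=8
  m=8, total=14
  m=17, total=14
  m=17, total=153

Final answer: 153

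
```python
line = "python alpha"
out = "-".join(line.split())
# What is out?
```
Trace:
  line='python alpha'
  line='python alpha', out='python-alpha'

Final answer: 'python-alpha'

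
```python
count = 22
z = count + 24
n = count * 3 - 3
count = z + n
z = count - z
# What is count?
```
Trace:
  count=22
  count=22, z=46
  count=22, z=46, n=63
  count=109, z=46, n=63
  count=109, z=63, n=63

Final answer: 109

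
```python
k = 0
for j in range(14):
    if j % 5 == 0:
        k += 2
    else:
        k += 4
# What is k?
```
Trace:
  k=0
  k=2, j=0
  k=6, j=1
  k=10, j=2
  k=14, j=3
  k=18, j=4
  k=20, j=5
  k=24, j=6
  k=28, j=7
  k=32, j=8
  k=36, j=9
  k=38, j=10
  k=42, j=11
  k=46, j=12
  k=50, j=13

Final answer: 50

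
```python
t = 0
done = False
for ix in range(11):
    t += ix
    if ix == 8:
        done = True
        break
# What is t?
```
Trace:
  t=0
  t=0, done=False
  t=0, done=False, ix=0
  t=1, done=False, ix=1
  t=3, done=False, ix=2
  t=6, done=False, ix=3
  t=10, done=False, ix=4
  t=15, done=False, ix=5
  t=21, done=False, ix=6
  t=28, done=False, ix=7
  t=36, done=True, ix=8

Final answer: 36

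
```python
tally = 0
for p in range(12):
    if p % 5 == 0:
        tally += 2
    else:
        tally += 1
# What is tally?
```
Trace:
  tally=0
  tally=2, p=0
  tally=3, p=1
  tally=4, p=2
  tally=5, p=3
  tally=6, p=4
  tally=8, p=5
  tally=9, p=6
  tally=10, p=7
  tally=11, p=8
  tally=12, p=9
  tally=14, p=10
  tally=15, p=11

Final answer: 15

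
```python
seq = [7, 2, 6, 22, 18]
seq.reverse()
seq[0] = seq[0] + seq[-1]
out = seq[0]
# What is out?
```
Trace:
  seq=[7, 2, 6, 22, 18]
  seq=[18, 22, 6, 2, 7]
  seq=[25, 22, 6, 2, 7]
  seq=[25, 22, 6, 2, 7], out=25

Final answer: 25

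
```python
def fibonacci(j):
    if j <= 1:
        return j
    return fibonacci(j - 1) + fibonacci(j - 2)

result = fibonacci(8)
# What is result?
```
Call trace (a repeated sub-call is expanded the first time; later identical calls just restate its return value):
fibonacci(j=8)
  fibonacci(j=7)
    fibonacci(j=6)
      fibonacci(j=5)
        fibonacci(j=4)
          fibonacci(j=3)
            fibonacci(j=2)
              fibonacci(j=1)
              -> return 1
              fibonacci(j=0)
              -> return 0
            -> return 1
            fibonacci(j=1)
            -> return 1
          -> return 2
          fibonacci(j=2) -> return 1  (same call as traced above)
        -> return 3
        fibonacci(j=3) -> return 2  (same call as traced above)
      -> return 5
      fibonacci(j=4) -> return 3  (same call as traced above)
    -> return 8
    fibonacci(j=5) -> return 5  (same call as traced above)
  -> return 13
  fibonacci(j=6) -> return 8  (same call as traced above)
-> return 21

Final answer: 21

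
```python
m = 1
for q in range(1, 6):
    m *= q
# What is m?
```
Trace:
  m=1
  m=1, q=1
  m=2, q=2
  m=6, q=3
  m=24, q=4
  m=120, q=5

Final answer: 120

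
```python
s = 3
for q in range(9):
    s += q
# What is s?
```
Trace:
  s=3
  s=3, q=0
  s=4, q=1
  s=6, q=2
  s=9, q=3
  s=13, q=4
  s=18, q=5
  s=24, q=6
  s=31, q=7
  s=39, q=8

Final answer: 39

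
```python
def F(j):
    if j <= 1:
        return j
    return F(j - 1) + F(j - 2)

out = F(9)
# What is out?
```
Call trace (a repeated sub-call is expanded the first time; later identical calls just restate its return value):
F(j=9)
  F(j=8)
    F(j=7)
      F(j=6)
        F(j=5)
          F(j=4)
            F(j=3)
              F(j=2)
                F(j=1)
                -> return 1
                F(j=0)
                -> return 0
              -> return 1
              F(j=1)
              -> return 1
            -> return 2
            F(j=2) -> return 1  (same call as traced above)
          -> return 3
          F(j=3) -> return 2  (same call as traced above)
        -> return 5
        F(j=4) -> return 3  (same call as traced above)
      -> return 8
      F(j=5) -> return 5  (same call as traced above)
    -> return 13
    F(j=6) -> return 8  (same call as traced above)
  -> return 21
  F(j=7) -> return 13  (same call as traced above)
-> return 34

Final answer: 34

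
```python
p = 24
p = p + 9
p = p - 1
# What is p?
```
Trace:
  p=24
  p=33
  p=32

Final answer: 32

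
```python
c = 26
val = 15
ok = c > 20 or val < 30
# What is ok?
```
Trace:
  c=26
  c=26, val=15
  c=26, val=15, ok=True

Final answer: True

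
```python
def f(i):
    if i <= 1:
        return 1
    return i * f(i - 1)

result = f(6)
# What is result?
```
Call trace:
f(i=6)
  f(i=5)
    f(i=4)
      f(i=3)
        f(i=2)
          f(i=1)
          -> return 1
        -> return 2
      -> return 6
    -> return 24
  -> return 120
-> return 720

Final answer: 720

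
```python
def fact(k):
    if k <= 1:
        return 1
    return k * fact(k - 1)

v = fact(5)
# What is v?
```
Call trace:
fact(k=5)
  fact(k=4)
    fact(k=3)
      fact(k=2)
        fact(k=1)
        -> return 1
      -> return 2
    -> return 6
  -> return 24
-> return 120

Final answer: 120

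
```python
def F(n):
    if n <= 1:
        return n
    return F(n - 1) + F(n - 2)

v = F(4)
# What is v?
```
Call trace (a repeated sub-call is expanded the first time; later identical calls just restate its return value):
F(n=4)
  F(n=3)
    F(n=2)
      F(n=1)
      -> return 1
      F(n=0)
      -> return 0
    -> return 1
    F(n=1)
    -> return 1
  -> return 2
  F(n=2) -> return 1  (same call as traced above)
-> return 3

Final answer: 3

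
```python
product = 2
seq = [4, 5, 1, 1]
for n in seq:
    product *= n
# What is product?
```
Trace:
  product=2
  product=8, n=4
  product=40, n=5
  product=40, n=1
  product=40, n=1

Final answer: 40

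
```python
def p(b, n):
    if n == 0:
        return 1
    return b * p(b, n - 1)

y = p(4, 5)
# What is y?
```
Call trace:
p(b=4, n=5)
  p(b=4, n=4)
    p(b=4, n=3)
      p(b=4, n=2)
        p(b=4, n=1)
          p(b=4, n=0)
          -> return 1
        -> return 4
      -> return 16
    -> return 64
  -> return 256
-> return 1024

Final answer: 1024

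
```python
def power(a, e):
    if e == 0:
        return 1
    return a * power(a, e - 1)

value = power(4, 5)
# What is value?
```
Call trace:
power(a=4, e=5)
  power(a=4, e=4)
    power(a=4, e=3)
      power(a=4, e=2)
        power(a=4, e=1)
          power(a=4, e=0)
          -> return 1
        -> return 4
      -> return 16
    -> return 64
  -> return 256
-> return 1024

Final answer: 1024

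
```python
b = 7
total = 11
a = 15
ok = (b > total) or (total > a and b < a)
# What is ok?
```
Trace:
  b=7
  b=7, total=11
  b=7, total=11, a=15
  b=7, total=11, a=15, ok=False

Final answer: False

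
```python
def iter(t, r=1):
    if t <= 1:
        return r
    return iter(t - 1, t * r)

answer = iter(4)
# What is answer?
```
Call trace:
iter(t=4, r=1)
  iter(t=3, r=4)
    iter(t=2, r=12)
      iter(t=1, r=24)
      -> return 24
    -> return 24
  -> return 24
-> return 24

Final answer: 24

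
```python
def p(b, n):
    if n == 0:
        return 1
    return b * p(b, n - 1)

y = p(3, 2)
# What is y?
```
Call trace:
p(b=3, n=2)
  p(b=3, n=1)
    p(b=3, n=0)
    -> return 1
  -> return 3
-> return 9

Final answer: 9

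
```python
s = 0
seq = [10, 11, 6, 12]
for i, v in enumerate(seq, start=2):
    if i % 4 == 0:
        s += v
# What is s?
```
Trace:
  s=0
  s=0, i=2, v=10
  s=0, i=3, v=11
  s=6, i=4, v=6
  s=6, i=5, v=12

Final answer: 6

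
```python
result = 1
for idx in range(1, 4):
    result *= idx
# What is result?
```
Trace:
  result=1
  result=1, idx=1
  result=2, idx=2
  result=6, idx=3

Final answer: 6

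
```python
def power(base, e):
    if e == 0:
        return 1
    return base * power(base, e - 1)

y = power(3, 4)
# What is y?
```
Call trace:
power(base=3, e=4)
  power(base=3, e=3)
    power(base=3, e=2)
      power(base=3, e=1)
        power(base=3, e=0)
        -> return 1
      -> return 3
    -> return 9
  -> return 27
-> return 81

Final answer: 81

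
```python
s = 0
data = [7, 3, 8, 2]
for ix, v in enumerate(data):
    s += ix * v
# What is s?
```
Trace:
  s=0
  s=0, ix=0, v=7
  s=3, ix=1, v=3
  s=19, ix=2, v=8
  s=25, ix=3, v=2

Final answer: 25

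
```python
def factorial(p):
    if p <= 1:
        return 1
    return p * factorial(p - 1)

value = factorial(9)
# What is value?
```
Call trace:
factorial(p=9)
  factorial(p=8)
    factorial(p=7)
      factorial(p=6)
        factorial(p=5)
          factorial(p=4)
            factorial(p=3)
              factorial(p=2)
                factorial(p=1)
                -> return 1
              -> return 2
            -> return 6
          -> return 24
        -> return 120
      -> return 720
    -> return 5040
  -> return 40320
-> return 362880

Final answer: 362880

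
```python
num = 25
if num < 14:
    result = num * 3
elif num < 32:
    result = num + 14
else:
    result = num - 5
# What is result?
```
Trace:
  num=25
  num=25, result=39

Final answer: 39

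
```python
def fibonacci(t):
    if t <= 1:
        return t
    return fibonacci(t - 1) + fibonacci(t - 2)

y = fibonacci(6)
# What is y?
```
Call trace (a repeated sub-call is expanded the first time; later identical calls just restate its return value):
fibonacci(t=6)
  fibonacci(t=5)
    fibonacci(t=4)
      fibonacci(t=3)
        fibonacci(t=2)
          fibonacci(t=1)
          -> return 1
          fibonacci(t=0)
          -> return 0
        -> return 1
        fibonacci(t=1)
        -> return 1
      -> return 2
      fibonacci(t=2) -> return 1  (same call as traced above)
    -> return 3
    fibonacci(t=3) -> return 2  (same call as traced above)
  -> return 5
  fibonacci(t=4) -> return 3  (same call as traced above)
-> return 8

Final answer: 8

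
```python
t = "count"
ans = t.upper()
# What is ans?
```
Trace:
  t='count'
  t='count', ans='COUNT'

Final answer: 'COUNT'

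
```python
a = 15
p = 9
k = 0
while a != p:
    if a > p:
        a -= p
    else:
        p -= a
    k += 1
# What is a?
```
Trace:
  a=15
  a=15, p=9
  a=15, p=9, k=0
  a=6, p=9, k=1
  a=6, p=3, k=2
  a=3, p=3, k=3

Final answer: 3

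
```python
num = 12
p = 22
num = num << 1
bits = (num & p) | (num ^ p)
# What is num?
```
Trace:
  num=12
  num=12, p=22
  num=24, p=22
  num=24, p=22, bits=30

Final answer: 24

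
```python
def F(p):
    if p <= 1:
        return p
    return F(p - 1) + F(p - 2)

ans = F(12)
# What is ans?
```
Call trace (a repeated sub-call is expanded the first time; later identical calls just restate its return value):
F(p=12)
  F(p=11)
    F(p=10)
      F(p=9)
        F(p=8)
          F(p=7)
            F(p=6)
              F(p=5)
                F(p=4)
                  F(p=3)
                    F(p=2)
                      F(p=1)
                      -> return 1
                      F(p=0)
                      -> return 0
                    -> return 1
                    F(p=1)
                    -> return 1
                  -> return 2
                  F(p=2) -> return 1  (same call as traced above)
                -> return 3
                F(p=3) -> return 2  (same call as traced above)
              -> return 5
              F(p=4) -> return 3  (same call as traced above)
            -> return 8
            F(p=5) -> return 5  (same call as traced above)
          -> return 13
          F(p=6) -> return 8  (same call as traced above)
        -> return 21
        F(p=7) -> return 13  (same call as traced above)
      -> return 34
      F(p=8) -> return 21  (same call as traced above)
    -> return 55
    F(p=9) -> return 34  (same call as traced above)
  -> return 89
  F(p=10) -> return 55  (same call as traced above)
-> return 144

Final answer: 144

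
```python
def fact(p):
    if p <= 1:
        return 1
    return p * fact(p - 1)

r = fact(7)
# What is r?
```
Call trace:
fact(p=7)
  fact(p=6)
    fact(p=5)
      fact(p=4)
        fact(p=3)
          fact(p=2)
            fact(p=1)
            -> return 1
          -> return 2
        -> return 6
      -> return 24
    -> return 120
  -> return 720
-> return 5040

Final answer: 5040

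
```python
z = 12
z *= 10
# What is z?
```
Trace:
  z=12
  z=120

Final answer: 120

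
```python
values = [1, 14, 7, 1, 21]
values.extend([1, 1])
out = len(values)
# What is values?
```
Trace:
  values=[1, 14, 7, 1, 21]
  values=[1, 14, 7, 1, 21, 1, 1]
  values=[1, 14, 7, 1, 21, 1, 1], out=7

Final answer: [1, 14, 7, 1, 21, 1, 1]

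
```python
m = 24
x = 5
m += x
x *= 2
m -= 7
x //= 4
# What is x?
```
Trace:
  m=24
  m=24, x=5
  m=29, x=5
  m=29, x=10
  m=22, x=10
  m=22, x=2

Final answer: 2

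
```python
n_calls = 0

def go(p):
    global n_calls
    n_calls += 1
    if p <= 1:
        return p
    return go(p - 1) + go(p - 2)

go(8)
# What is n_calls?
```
Call trace (a repeated sub-call is expanded the first time; later identical calls just restate its return value):
go(p=8)
  go(p=7)
    go(p=6)
      go(p=5)
        go(p=4)
          go(p=3)
            go(p=2)
              go(p=1)
              -> return 1
              go(p=0)
              -> return 0
            -> return 1
            go(p=1)
            -> return 1
          -> return 2
          go(p=2) -> return 1  (same call as traced above)
        -> return 3
        go(p=3) -> return 2  (same call as traced above)
      -> return 5
      go(p=4) -> return 3  (same call as traced above)
    -> return 8
    go(p=5) -> return 5  (same call as traced above)
  -> return 13
  go(p=6) -> return 8  (same call as traced above)
-> return 21

n_calls is incremented once per call, so count the calls in each subtree. Let C(p) = number of calls made by go(p).
C(0) = C(1) = 1 (base case, no recursion); C(p) = 1 + C(p - 1) + C(p - 2) otherwise.
C(2) = 1 + C(1) + C(0) = 1 + 1 + 1 = 3
C(3) = 1 + C(2) + C(1) = 1 + 3 + 1 = 5
C(4) = 1 + C(3) + C(2) = 1 + 5 + 3 = 9
C(5) = 1 + C(4) + C(3) = 1 + 9 + 5 = 15
C(6) = 1 + C(5) + C(4) = 1 + 15 + 9 = 25
C(7) = 1 + C(6) + C(5) = 1 + 25 + 15 = 41
C(8) = 1 + C(7) + C(6) = 1 + 41 + 25 = 67
n_calls = C(8) = 67

Final answer: 67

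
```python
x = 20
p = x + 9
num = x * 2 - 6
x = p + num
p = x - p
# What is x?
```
Trace:
  x=20
  x=20, p=29
  x=20, p=29, num=34
  x=63, p=29, num=34
  x=63, p=34, num=34

Final answer: 63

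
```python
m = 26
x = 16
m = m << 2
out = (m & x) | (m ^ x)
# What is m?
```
Trace:
  m=26
  m=26, x=16
  m=104, x=16
  m=104, x=16, out=120

Final answer: 104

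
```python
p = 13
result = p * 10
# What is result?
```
Trace:
  p=13
  p=13, result=130

Final answer: 130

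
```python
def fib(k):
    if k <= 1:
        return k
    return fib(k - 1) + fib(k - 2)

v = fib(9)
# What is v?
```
Call trace (a repeated sub-call is expanded the first time; later identical calls just restate its return value):
fib(k=9)
  fib(k=8)
    fib(k=7)
      fib(k=6)
        fib(k=5)
          fib(k=4)
            fib(k=3)
              fib(k=2)
                fib(k=1)
                -> return 1
                fib(k=0)
                -> return 0
              -> return 1
              fib(k=1)
              -> return 1
            -> return 2
            fib(k=2) -> return 1  (same call as traced above)
          -> return 3
          fib(k=3) -> return 2  (same call as traced above)
        -> return 5
        fib(k=4) -> return 3  (same call as traced above)
      -> return 8
      fib(k=5) -> return 5  (same call as traced above)
    -> return 13
    fib(k=6) -> return 8  (same call as traced above)
  -> return 21
  fib(k=7) -> return 13  (same call as traced above)
-> return 34

Final answer: 34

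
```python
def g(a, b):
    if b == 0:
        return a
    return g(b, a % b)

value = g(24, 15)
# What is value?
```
Call trace:
g(a=24, b=15)
  g(a=15, b=9)
    g(a=9, b=6)
      g(a=6, b=3)
        g(a=3, b=0)
        -> return 3
      -> return 3
    -> return 3
  -> return 3
-> return 3

Final answer: 3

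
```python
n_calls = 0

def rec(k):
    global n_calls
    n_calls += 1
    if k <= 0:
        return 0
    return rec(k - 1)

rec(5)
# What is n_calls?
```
Call trace:
rec(k=5)
  rec(k=4)
    rec(k=3)
      rec(k=2)
        rec(k=1)
          rec(k=0)
          -> return 0
        -> return 0
      -> return 0
    -> return 0
  -> return 0
-> return 0

n_calls is incremented once per call. rec is entered once for each k = 5, 4, 3, 2, 1, 0 (the k <= 0 call returns without recursing), i.e. 5 + 1 calls.
n_calls = 6

Final answer: 6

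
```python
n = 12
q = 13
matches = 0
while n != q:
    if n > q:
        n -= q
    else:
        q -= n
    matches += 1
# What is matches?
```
Trace:
  n=12
  n=12, q=13
  n=12, q=13, matches=0
  n=12, q=1, matches=1
  n=11, q=1, matches=2
  n=10, q=1, matches=3
  n=9, q=1, matches=4
  n=8, q=1, matches=5
  n=7, q=1, matches=6
  n=6, q=1, matches=7
  n=5, q=1, matches=8
  n=4, q=1, matches=9
  n=3, q=1, matches=10
  n=2, q=1, matches=11
  n=1, q=1, matches=12

Final answer: 12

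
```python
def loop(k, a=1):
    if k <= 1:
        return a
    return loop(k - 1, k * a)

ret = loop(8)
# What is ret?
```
Call trace:
loop(k=8, a=1)
  loop(k=7, a=8)
    loop(k=6, a=56)
      loop(k=5, a=336)
        loop(k=4, a=1680)
          loop(k=3, a=6720)
            loop(k=2, a=20160)
              loop(k=1, a=40320)
              -> return 40320
            -> return 40320
          -> return 40320
        -> return 40320
      -> return 40320
    -> return 40320
  -> return 40320
-> return 40320

Final answer: 40320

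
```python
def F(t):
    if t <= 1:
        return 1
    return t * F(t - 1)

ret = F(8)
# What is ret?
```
Call trace:
F(t=8)
  F(t=7)
    F(t=6)
      F(t=5)
        F(t=4)
          F(t=3)
            F(t=2)
              F(t=1)
              -> return 1
            -> return 2
          -> return 6
        -> return 24
      -> return 120
    -> return 720
  -> return 5040
-> return 40320

Final answer: 40320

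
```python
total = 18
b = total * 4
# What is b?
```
Trace:
  total=18
  total=18, b=72

Final answer: 72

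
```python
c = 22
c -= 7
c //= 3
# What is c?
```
Trace:
  c=22
  c=15
  c=5

Final answer: 5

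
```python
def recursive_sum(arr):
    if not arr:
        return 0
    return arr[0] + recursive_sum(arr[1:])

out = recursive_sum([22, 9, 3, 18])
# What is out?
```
Call trace:
recursive_sum(arr=[22, 9, 3, 18])
  recursive_sum(arr=[9, 3, 18])
    recursive_sum(arr=[3, 18])
      recursive_sum(arr=[18])
        recursive_sum(arr=[])
        -> return 0
      -> return 18
    -> return 21
  -> return 30
-> return 52

Final answer: 52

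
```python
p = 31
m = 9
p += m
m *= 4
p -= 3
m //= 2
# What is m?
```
Trace:
  p=31
  p=31, m=9
  p=40, m=9
  p=40, m=36
  p=37, m=36
  p=37, m=18

Final answer: 18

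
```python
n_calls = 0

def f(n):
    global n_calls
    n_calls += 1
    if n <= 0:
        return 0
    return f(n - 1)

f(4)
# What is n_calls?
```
Call trace:
f(n=4)
  f(n=3)
    f(n=2)
      f(n=1)
        f(n=0)
        -> return 0
      -> return 0
    -> return 0
  -> return 0
-> return 0

n_calls is incremented once per call. f is entered once for each n = 4, 3, 2, 1, 0 (the n <= 0 call returns without recursing), i.e. 4 + 1 calls.
n_calls = 5

Final answer: 5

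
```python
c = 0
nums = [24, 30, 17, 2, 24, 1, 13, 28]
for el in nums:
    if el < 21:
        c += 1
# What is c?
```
Trace:
  c=0
  c=0, el=24
  c=0, el=30
  c=1, el=17
  c=2, el=2
  c=2, el=24
  c=3, el=1
  c=4, el=13
  c=4, el=28

Final answer: 4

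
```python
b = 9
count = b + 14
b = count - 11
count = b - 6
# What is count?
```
Trace:
  b=9
  b=9, count=23
  b=12, count=23
  b=12, count=6

Final answer: 6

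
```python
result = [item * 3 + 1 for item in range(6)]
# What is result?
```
Trace:
  item=0
  item=1
  item=2
  item=3
  item=4
  item=5
  result=[1, 4, 7, 10, 13, 16]

Final answer: [1, 4, 7, 10, 13, 16]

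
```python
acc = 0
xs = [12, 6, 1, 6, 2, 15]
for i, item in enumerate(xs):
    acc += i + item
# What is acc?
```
Trace:
  acc=0
  acc=12, i=0, item=12
  acc=19, i=1, item=6
  acc=22, i=2, item=1
  acc=31, i=3, item=6
  acc=37, i=4, item=2
  acc=57, i=5, item=15

Final answer: 57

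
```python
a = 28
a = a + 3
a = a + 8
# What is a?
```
Trace:
  a=28
  a=31
  a=39

Final answer: 39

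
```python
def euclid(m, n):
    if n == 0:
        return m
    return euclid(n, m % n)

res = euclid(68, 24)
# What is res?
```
Call trace:
euclid(m=68, n=24)
  euclid(m=24, n=20)
    euclid(m=20, n=4)
      euclid(m=4, n=0)
      -> return 4
    -> return 4
  -> return 4
-> return 4

Final answer: 4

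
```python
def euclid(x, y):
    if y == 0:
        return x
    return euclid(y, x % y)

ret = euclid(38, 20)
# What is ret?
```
Call trace:
euclid(x=38, y=20)
  euclid(x=20, y=18)
    euclid(x=18, y=2)
      euclid(x=2, y=0)
      -> return 2
    -> return 2
  -> return 2
-> return 2

Final answer: 2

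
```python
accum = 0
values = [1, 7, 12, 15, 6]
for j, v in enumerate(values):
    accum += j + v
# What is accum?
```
Trace:
  accum=0
  accum=1, j=0, v=1
  accum=9, j=1, v=7
  accum=23, j=2, v=12
  accum=41, j=3, v=15
  accum=51, j=4, v=6

Final answer: 51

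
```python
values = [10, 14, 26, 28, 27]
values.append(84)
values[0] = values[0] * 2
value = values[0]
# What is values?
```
Trace:
  values=[10, 14, 26, 28, 27]
  values=[10, 14, 26, 28, 27, 84]
  values=[20, 14, 26, 28, 27, 84]
  values=[20, 14, 26, 28, 27, 84], value=20

Final answer: [20, 14, 26, 28, 27, 84]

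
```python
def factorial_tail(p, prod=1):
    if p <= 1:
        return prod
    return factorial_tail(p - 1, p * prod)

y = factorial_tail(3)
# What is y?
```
Call trace:
factorial_tail(p=3, prod=1)
  factorial_tail(p=2, prod=3)
    factorial_tail(p=1, prod=6)
    -> return 6
  -> return 6
-> return 6

Final answer: 6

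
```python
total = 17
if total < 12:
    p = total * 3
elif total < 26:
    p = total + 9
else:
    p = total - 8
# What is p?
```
Trace:
  total=17
  total=17, p=26

Final answer: 26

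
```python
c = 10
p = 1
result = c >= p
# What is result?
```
Trace:
  c=10
  c=10, p=1
  c=10, p=1, result=True

Final answer: True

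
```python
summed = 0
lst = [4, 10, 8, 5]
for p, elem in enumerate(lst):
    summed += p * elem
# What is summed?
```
Trace:
  summed=0
  summed=0, p=0, elem=4
  summed=10, p=1, elem=10
  summed=26, p=2, elem=8
  summed=41, p=3, elem=5

Final answer: 41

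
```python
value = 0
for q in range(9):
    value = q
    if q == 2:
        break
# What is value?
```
Trace:
  value=0
  value=0, q=0
  value=1, q=1
  value=2, q=2

Final answer: 2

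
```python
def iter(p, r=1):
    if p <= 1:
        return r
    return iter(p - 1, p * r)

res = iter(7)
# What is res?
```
Call trace:
iter(p=7, r=1)
  iter(p=6, r=7)
    iter(p=5, r=42)
      iter(p=4, r=210)
        iter(p=3, r=840)
          iter(p=2, r=2520)
            iter(p=1, r=5040)
            -> return 5040
          -> return 5040
        -> return 5040
      -> return 5040
    -> return 5040
  -> return 5040
-> return 5040

Final answer: 5040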